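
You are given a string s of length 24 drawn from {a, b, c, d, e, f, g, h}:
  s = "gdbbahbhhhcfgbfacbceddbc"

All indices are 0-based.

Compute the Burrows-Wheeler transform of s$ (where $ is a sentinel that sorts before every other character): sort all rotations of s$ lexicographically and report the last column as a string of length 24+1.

rank  rotation                   last
    0  $gdbbahbhhhcfgbfacbceddbc  c
    1  acbceddbc$gdbbahbhhhcfgbf  f
    2  ahbhhhcfgbfacbceddbc$gdbb  b
    3  bahbhhhcfgbfacbceddbc$gdb  b
    4  bbahbhhhcfgbfacbceddbc$gd  d
    5  bc$gdbbahbhhhcfgbfacbcedd  d
    6  bceddbc$gdbbahbhhhcfgbfac  c
    7  bfacbceddbc$gdbbahbhhhcfg  g
    8  bhhhcfgbfacbceddbc$gdbbah  h
    9  c$gdbbahbhhhcfgbfacbceddb  b
   10  cbceddbc$gdbbahbhhhcfgbfa  a
   11  ceddbc$gdbbahbhhhcfgbfacb  b
   12  cfgbfacbceddbc$gdbbahbhhh  h
   13  dbbahbhhhcfgbfacbceddbc$g  g
   14  dbc$gdbbahbhhhcfgbfacbced  d
   15  ddbc$gdbbahbhhhcfgbfacbce  e
   16  eddbc$gdbbahbhhhcfgbfacbc  c
   17  facbceddbc$gdbbahbhhhcfgb  b
   18  fgbfacbceddbc$gdbbahbhhhc  c
   19  gbfacbceddbc$gdbbahbhhhcf  f
   20  gdbbahbhhhcfgbfacbceddbc$  $
   21  hbhhhcfgbfacbceddbc$gdbba  a
   22  hcfgbfacbceddbc$gdbbahbhh  h
   23  hhcfgbfacbceddbc$gdbbahbh  h
   24  hhhcfgbfacbceddbc$gdbbahb  b

cfbbddcghbabhgdecbcf$ahhb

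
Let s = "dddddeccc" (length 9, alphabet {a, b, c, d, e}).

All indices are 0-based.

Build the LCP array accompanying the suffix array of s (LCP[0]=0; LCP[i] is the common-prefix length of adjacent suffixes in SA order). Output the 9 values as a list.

[0, 1, 2, 0, 4, 3, 2, 1, 0]

rank | idx | suffix
   0 |   8 | c
   1 |   7 | cc
   2 |   6 | ccc
   3 |   0 | dddddeccc
   4 |   1 | ddddeccc
   5 |   2 | dddeccc
   6 |   3 | ddeccc
   7 |   4 | deccc
   8 |   5 | eccc

SA = [8, 7, 6, 0, 1, 2, 3, 4, 5]
rank  pair      lcp
   1  s[8:],s[7:]  1  'c'
   2  s[7:],s[6:]  2  'cc'
   3  s[6:],s[0:]  0  ''
   4  s[0:],s[1:]  4  'dddd'
   5  s[1:],s[2:]  3  'ddd'
   6  s[2:],s[3:]  2  'dd'
   7  s[3:],s[4:]  1  'd'
   8  s[4:],s[5:]  0  ''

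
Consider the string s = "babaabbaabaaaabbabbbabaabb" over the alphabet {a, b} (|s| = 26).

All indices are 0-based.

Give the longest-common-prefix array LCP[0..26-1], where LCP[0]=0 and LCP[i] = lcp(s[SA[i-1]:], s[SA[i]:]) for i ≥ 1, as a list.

rank | idx | suffix
   0 |  10 | aaaabbabbbabaabb
   1 |  11 | aaabbabbbabaabb
   2 |   7 | aabaaaabbabbbabaabb
   3 |  22 | aabb
   4 |   3 | aabbaabaaaabbabbbabaabb
   5 |  12 | aabbabbbabaabb
   6 |   8 | abaaaabbabbbabaabb
   7 |  20 | abaabb
   8 |   1 | abaabbaabaaaabbabbbabaabb
   9 |  23 | abb
  10 |   4 | abbaabaaaabbabbbabaabb
  11 |  13 | abbabbbabaabb
  12 |  16 | abbbabaabb
  13 |  25 | b
  14 |   9 | baaaabbabbbabaabb
  15 |   6 | baabaaaabbabbbabaabb
  16 |  21 | baabb
  17 |   2 | baabbaabaaaabbabbbabaabb
  18 |  19 | babaabb
  19 |   0 | babaabbaabaaaabbabbbabaabb
  20 |  15 | babbbabaabb
  21 |  24 | bb
  22 |   5 | bbaabaaaabbabbbabaabb
  23 |  18 | bbabaabb
  24 |  14 | bbabbbabaabb
  25 |  17 | bbbabaabb

SA = [10, 11, 7, 22, 3, 12, 8, 20, 1, 23, 4, 13, 16, 25, 9, 6, 21, 2, 19, 0, 15, 24, 5, 18, 14, 17]
rank  pair      lcp
   1  s[10:],s[11:]  3  'aaa'
   2  s[11:],s[7:]  2  'aa'
   3  s[7:],s[22:]  3  'aab'
   4  s[22:],s[3:]  4  'aabb'
   5  s[3:],s[12:]  5  'aabba'
   6  s[12:],s[8:]  1  'a'
   7  s[8:],s[20:]  4  'abaa'
   8  s[20:],s[1:]  6  'abaabb'
   9  s[1:],s[23:]  2  'ab'
  10  s[23:],s[4:]  3  'abb'
  11  s[4:],s[13:]  4  'abba'
  12  s[13:],s[16:]  3  'abb'
  13  s[16:],s[25:]  0  ''
  14  s[25:],s[9:]  1  'b'
  15  s[9:],s[6:]  3  'baa'
  16  s[6:],s[21:]  4  'baab'
  17  s[21:],s[2:]  5  'baabb'
  18  s[2:],s[19:]  2  'ba'
  19  s[19:],s[0:]  7  'babaabb'
  20  s[0:],s[15:]  3  'bab'
  21  s[15:],s[24:]  1  'b'
  22  s[24:],s[5:]  2  'bb'
  23  s[5:],s[18:]  3  'bba'
  24  s[18:],s[14:]  4  'bbab'
  25  s[14:],s[17:]  2  'bb'

[0, 3, 2, 3, 4, 5, 1, 4, 6, 2, 3, 4, 3, 0, 1, 3, 4, 5, 2, 7, 3, 1, 2, 3, 4, 2]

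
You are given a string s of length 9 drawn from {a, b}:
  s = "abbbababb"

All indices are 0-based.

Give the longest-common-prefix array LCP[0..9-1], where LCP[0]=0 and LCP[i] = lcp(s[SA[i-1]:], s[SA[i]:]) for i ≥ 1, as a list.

[0, 2, 3, 0, 1, 3, 1, 2, 2]

sorted suffixes:
  #0 SA[0]=4  'ababb'
  #1 SA[1]=6  'abb'
  #2 SA[2]=0  'abbbababb'
  #3 SA[3]=8  'b'
  #4 SA[4]=3  'bababb'
  #5 SA[5]=5  'babb'
  #6 SA[6]=7  'bb'
  #7 SA[7]=2  'bbababb'
  #8 SA[8]=1  'bbbababb'

SA = [4, 6, 0, 8, 3, 5, 7, 2, 1]
i: (SA[i-1],SA[i]) lcp shared
  1: (4,6) 2 'ab'
  2: (6,0) 3 'abb'
  3: (0,8) 0 ''
  4: (8,3) 1 'b'
  5: (3,5) 3 'bab'
  6: (5,7) 1 'b'
  7: (7,2) 2 'bb'
  8: (2,1) 2 'bb'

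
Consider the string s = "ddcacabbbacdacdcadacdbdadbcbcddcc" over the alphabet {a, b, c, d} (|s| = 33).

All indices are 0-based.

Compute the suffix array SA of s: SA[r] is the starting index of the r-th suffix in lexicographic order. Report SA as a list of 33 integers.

[5, 3, 9, 18, 12, 16, 23, 8, 7, 6, 25, 27, 21, 32, 4, 2, 15, 26, 31, 10, 19, 13, 28, 17, 11, 22, 24, 20, 1, 14, 30, 0, 29]

sorted suffixes:
  #0 SA[0]=5  'abbbacdacdcadacdbdadbcbcddcc'
  #1 SA[1]=3  'acabbbacdacdcadacdbdadbcbcddcc'
  #2 SA[2]=9  'acdacdcadacdbdadbcbcddcc'
  #3 SA[3]=18  'acdbdadbcbcddcc'
  #4 SA[4]=12  'acdcadacdbdadbcbcddcc'
  #5 SA[5]=16  'adacdbdadbcbcddcc'
  #6 SA[6]=23  'adbcbcddcc'
  #7 SA[7]=8  'bacdacdcadacdbdadbcbcddcc'
  #8 SA[8]=7  'bbacdacdcadacdbdadbcbcddcc'
  #9 SA[9]=6  'bbbacdacdcadacdbdadbcbcddcc'
  #10 SA[10]=25  'bcbcddcc'
  #11 SA[11]=27  'bcddcc'
  #12 SA[12]=21  'bdadbcbcddcc'
  #13 SA[13]=32  'c'
  #14 SA[14]=4  'cabbbacdacdcadacdbdadbcbcddcc'
  #15 SA[15]=2  'cacabbbacdacdcadacdbdadbcbcddcc'
  #16 SA[16]=15  'cadacdbdadbcbcddcc'
  #17 SA[17]=26  'cbcddcc'
  #18 SA[18]=31  'cc'
  #19 SA[19]=10  'cdacdcadacdbdadbcbcddcc'
  #20 SA[20]=19  'cdbdadbcbcddcc'
  #21 SA[21]=13  'cdcadacdbdadbcbcddcc'
  #22 SA[22]=28  'cddcc'
  #23 SA[23]=17  'dacdbdadbcbcddcc'
  #24 SA[24]=11  'dacdcadacdbdadbcbcddcc'
  #25 SA[25]=22  'dadbcbcddcc'
  #26 SA[26]=24  'dbcbcddcc'
  #27 SA[27]=20  'dbdadbcbcddcc'
  #28 SA[28]=1  'dcacabbbacdacdcadacdbdadbcbcddcc'
  #29 SA[29]=14  'dcadacdbdadbcbcddcc'
  #30 SA[30]=30  'dcc'
  #31 SA[31]=0  'ddcacabbbacdacdcadacdbdadbcbcddcc'
  #32 SA[32]=29  'ddcc'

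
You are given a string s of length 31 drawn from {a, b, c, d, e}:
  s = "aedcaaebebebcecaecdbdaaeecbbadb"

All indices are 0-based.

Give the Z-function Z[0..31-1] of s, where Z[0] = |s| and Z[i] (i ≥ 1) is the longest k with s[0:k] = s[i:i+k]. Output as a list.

[31, 0, 0, 0, 1, 2, 0, 0, 0, 0, 0, 0, 0, 0, 0, 2, 0, 0, 0, 0, 0, 1, 2, 0, 0, 0, 0, 0, 1, 0, 0]

Z[0]=31
i=1: outside box; Z[1]=0
i=2: outside box; Z[2]=0
i=3: outside box; Z[3]=0
i=4: outside box; Z[4]=1 grow→box=[4,5)
i=5: outside box; Z[5]=2 grow→box=[5,7)
i=6: min(r-i=1, Z[1]=0)=0; Z[6]=0
i=7: outside box; Z[7]=0
i=8: outside box; Z[8]=0
i=9: outside box; Z[9]=0
i=10: outside box; Z[10]=0
i=11: outside box; Z[11]=0
i=12: outside box; Z[12]=0
i=13: outside box; Z[13]=0
i=14: outside box; Z[14]=0
i=15: outside box; Z[15]=2 grow→box=[15,17)
i=16: min(r-i=1, Z[1]=0)=0; Z[16]=0
i=17: outside box; Z[17]=0
i=18: outside box; Z[18]=0
i=19: outside box; Z[19]=0
i=20: outside box; Z[20]=0
i=21: outside box; Z[21]=1 grow→box=[21,22)
i=22: outside box; Z[22]=2 grow→box=[22,24)
i=23: min(r-i=1, Z[1]=0)=0; Z[23]=0
i=24: outside box; Z[24]=0
i=25: outside box; Z[25]=0
i=26: outside box; Z[26]=0
i=27: outside box; Z[27]=0
i=28: outside box; Z[28]=1 grow→box=[28,29)
i=29: outside box; Z[29]=0
i=30: outside box; Z[30]=0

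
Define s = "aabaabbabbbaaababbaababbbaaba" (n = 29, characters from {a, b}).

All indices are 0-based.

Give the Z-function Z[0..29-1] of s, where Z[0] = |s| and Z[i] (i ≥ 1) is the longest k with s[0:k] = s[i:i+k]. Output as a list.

[29, 1, 0, 3, 1, 0, 0, 1, 0, 0, 0, 2, 4, 1, 0, 1, 0, 0, 4, 1, 0, 1, 0, 0, 0, 4, 1, 0, 1]

Z[0]=29
i=1: fresh scan; Z[1]=1 extend→box=[1,2)
i=2: fresh scan; Z[2]=0
i=3: fresh scan; Z[3]=3 extend→box=[3,6)
i=4: min(r-i=2, Z[1]=1)=1; Z[4]=1
i=5: min(r-i=1, Z[2]=0)=0; Z[5]=0
i=6: fresh scan; Z[6]=0
i=7: fresh scan; Z[7]=1 extend→box=[7,8)
i=8: fresh scan; Z[8]=0
i=9: fresh scan; Z[9]=0
i=10: fresh scan; Z[10]=0
i=11: fresh scan; Z[11]=2 extend→box=[11,13)
i=12: min(r-i=1, Z[1]=1)=1; Z[12]=4 extend→box=[12,16)
i=13: min(r-i=3, Z[1]=1)=1; Z[13]=1
i=14: min(r-i=2, Z[2]=0)=0; Z[14]=0
i=15: min(r-i=1, Z[3]=3)=1; Z[15]=1
i=16: fresh scan; Z[16]=0
i=17: fresh scan; Z[17]=0
i=18: fresh scan; Z[18]=4 extend→box=[18,22)
i=19: min(r-i=3, Z[1]=1)=1; Z[19]=1
i=20: min(r-i=2, Z[2]=0)=0; Z[20]=0
i=21: min(r-i=1, Z[3]=3)=1; Z[21]=1
i=22: fresh scan; Z[22]=0
i=23: fresh scan; Z[23]=0
i=24: fresh scan; Z[24]=0
i=25: fresh scan; Z[25]=4 extend→box=[25,29)
i=26: min(r-i=3, Z[1]=1)=1; Z[26]=1
i=27: min(r-i=2, Z[2]=0)=0; Z[27]=0
i=28: min(r-i=1, Z[3]=3)=1; Z[28]=1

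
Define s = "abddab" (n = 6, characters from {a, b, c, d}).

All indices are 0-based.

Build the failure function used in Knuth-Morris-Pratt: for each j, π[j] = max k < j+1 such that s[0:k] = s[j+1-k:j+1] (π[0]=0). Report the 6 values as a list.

[0, 0, 0, 0, 1, 2]

π[0] = 0
j=1 s[j]='b': π[1]=0 (border '')
j=2 s[j]='d': π[2]=0 (border '')
j=3 s[j]='d': π[3]=0 (border '')
j=4 s[j]='a': π[4]=1 (border 'a')
j=5 s[j]='b': π[5]=2 (border 'ab')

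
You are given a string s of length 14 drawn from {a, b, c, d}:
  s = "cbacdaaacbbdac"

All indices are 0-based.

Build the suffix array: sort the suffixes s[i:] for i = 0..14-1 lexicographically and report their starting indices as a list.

rank | idx | suffix
   0 |   5 | aaacbbdac
   1 |   6 | aacbbdac
   2 |  12 | ac
   3 |   7 | acbbdac
   4 |   2 | acdaaacbbdac
   5 |   1 | bacdaaacbbdac
   6 |   9 | bbdac
   7 |  10 | bdac
   8 |  13 | c
   9 |   0 | cbacdaaacbbdac
  10 |   8 | cbbdac
  11 |   3 | cdaaacbbdac
  12 |   4 | daaacbbdac
  13 |  11 | dac

[5, 6, 12, 7, 2, 1, 9, 10, 13, 0, 8, 3, 4, 11]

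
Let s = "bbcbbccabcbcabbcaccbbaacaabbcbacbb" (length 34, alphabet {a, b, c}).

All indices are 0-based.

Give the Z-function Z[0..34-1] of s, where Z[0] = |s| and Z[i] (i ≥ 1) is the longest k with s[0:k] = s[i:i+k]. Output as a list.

[34, 1, 0, 3, 1, 0, 0, 0, 1, 0, 1, 0, 0, 3, 1, 0, 0, 0, 0, 2, 1, 0, 0, 0, 0, 0, 4, 1, 0, 1, 0, 0, 2, 1]

Z[0]=34
i=1: outside box; Z[1]=1 extend→box=[1,2)
i=2: outside box; Z[2]=0
i=3: outside box; Z[3]=3 extend→box=[3,6)
i=4: min(r-i=2, Z[1]=1)=1; Z[4]=1
i=5: min(r-i=1, Z[2]=0)=0; Z[5]=0
i=6: outside box; Z[6]=0
i=7: outside box; Z[7]=0
i=8: outside box; Z[8]=1 extend→box=[8,9)
i=9: outside box; Z[9]=0
i=10: outside box; Z[10]=1 extend→box=[10,11)
i=11: outside box; Z[11]=0
i=12: outside box; Z[12]=0
i=13: outside box; Z[13]=3 extend→box=[13,16)
i=14: min(r-i=2, Z[1]=1)=1; Z[14]=1
i=15: min(r-i=1, Z[2]=0)=0; Z[15]=0
i=16: outside box; Z[16]=0
i=17: outside box; Z[17]=0
i=18: outside box; Z[18]=0
i=19: outside box; Z[19]=2 extend→box=[19,21)
i=20: min(r-i=1, Z[1]=1)=1; Z[20]=1
i=21: outside box; Z[21]=0
i=22: outside box; Z[22]=0
i=23: outside box; Z[23]=0
i=24: outside box; Z[24]=0
i=25: outside box; Z[25]=0
i=26: outside box; Z[26]=4 extend→box=[26,30)
i=27: min(r-i=3, Z[1]=1)=1; Z[27]=1
i=28: min(r-i=2, Z[2]=0)=0; Z[28]=0
i=29: min(r-i=1, Z[3]=3)=1; Z[29]=1
i=30: outside box; Z[30]=0
i=31: outside box; Z[31]=0
i=32: outside box; Z[32]=2 extend→box=[32,34)
i=33: min(r-i=1, Z[1]=1)=1; Z[33]=1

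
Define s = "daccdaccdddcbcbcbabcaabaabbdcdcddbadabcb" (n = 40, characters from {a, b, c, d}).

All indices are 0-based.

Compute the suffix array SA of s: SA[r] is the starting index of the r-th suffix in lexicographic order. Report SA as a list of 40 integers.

[20, 23, 21, 24, 17, 36, 1, 5, 34, 39, 22, 16, 33, 25, 18, 37, 14, 12, 26, 19, 38, 15, 13, 11, 2, 6, 3, 28, 30, 7, 35, 0, 4, 32, 10, 27, 29, 31, 9, 8]

sorted suffixes:
  #0 SA[0]=20  'aabaabbdcdcddbadabcb'
  #1 SA[1]=23  'aabbdcdcddbadabcb'
  #2 SA[2]=21  'abaabbdcdcddbadabcb'
  #3 SA[3]=24  'abbdcdcddbadabcb'
  #4 SA[4]=17  'abcaabaabbdcdcddbadabcb'
  #5 SA[5]=36  'abcb'
  #6 SA[6]=1  'accdaccdddcbcbcbabcaabaabbdcdcddbadabcb'
  #7 SA[7]=5  'accdddcbcbcbabcaabaabbdcdcddbadabcb'
  #8 SA[8]=34  'adabcb'
  #9 SA[9]=39  'b'
  #10 SA[10]=22  'baabbdcdcddbadabcb'
  #11 SA[11]=16  'babcaabaabbdcdcddbadabcb'
  #12 SA[12]=33  'badabcb'
  #13 SA[13]=25  'bbdcdcddbadabcb'
  #14 SA[14]=18  'bcaabaabbdcdcddbadabcb'
  #15 SA[15]=37  'bcb'
  #16 SA[16]=14  'bcbabcaabaabbdcdcddbadabcb'
  #17 SA[17]=12  'bcbcbabcaabaabbdcdcddbadabcb'
  #18 SA[18]=26  'bdcdcddbadabcb'
  #19 SA[19]=19  'caabaabbdcdcddbadabcb'
  #20 SA[20]=38  'cb'
  #21 SA[21]=15  'cbabcaabaabbdcdcddbadabcb'
  #22 SA[22]=13  'cbcbabcaabaabbdcdcddbadabcb'
  #23 SA[23]=11  'cbcbcbabcaabaabbdcdcddbadabcb'
  #24 SA[24]=2  'ccdaccdddcbcbcbabcaabaabbdcdcddbadabcb'
  #25 SA[25]=6  'ccdddcbcbcbabcaabaabbdcdcddbadabcb'
  #26 SA[26]=3  'cdaccdddcbcbcbabcaabaabbdcdcddbadabcb'
  #27 SA[27]=28  'cdcddbadabcb'
  #28 SA[28]=30  'cddbadabcb'
  #29 SA[29]=7  'cdddcbcbcbabcaabaabbdcdcddbadabcb'
  #30 SA[30]=35  'dabcb'
  #31 SA[31]=0  'daccdaccdddcbcbcbabcaabaabbdcdcddbadabcb'
  #32 SA[32]=4  'daccdddcbcbcbabcaabaabbdcdcddbadabcb'
  #33 SA[33]=32  'dbadabcb'
  #34 SA[34]=10  'dcbcbcbabcaabaabbdcdcddbadabcb'
  #35 SA[35]=27  'dcdcddbadabcb'
  #36 SA[36]=29  'dcddbadabcb'
  #37 SA[37]=31  'ddbadabcb'
  #38 SA[38]=9  'ddcbcbcbabcaabaabbdcdcddbadabcb'
  #39 SA[39]=8  'dddcbcbcbabcaabaabbdcdcddbadabcb'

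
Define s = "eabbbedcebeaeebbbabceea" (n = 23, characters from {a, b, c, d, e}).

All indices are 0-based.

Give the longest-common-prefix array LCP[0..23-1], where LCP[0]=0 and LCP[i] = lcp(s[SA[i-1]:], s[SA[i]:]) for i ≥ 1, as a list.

[0, 1, 2, 1, 0, 1, 2, 3, 2, 1, 1, 2, 0, 2, 0, 0, 2, 2, 1, 2, 1, 1, 2]

rank→(start, suffix):
  0 → (22, 'a')
  1 → (1, 'abbbedcebeaeebbbabceea')
  2 → (17, 'abceea')
  3 → (11, 'aeebbbabceea')
  4 → (16, 'babceea')
  5 → (15, 'bbabceea')
  6 → (14, 'bbbabceea')
  7 → (2, 'bbbedcebeaeebbbabceea')
  8 → (3, 'bbedcebeaeebbbabceea')
  9 → (18, 'bceea')
  10 → (9, 'beaeebbbabceea')
  11 → (4, 'bedcebeaeebbbabceea')
  12 → (7, 'cebeaeebbbabceea')
  13 → (19, 'ceea')
  14 → (6, 'dcebeaeebbbabceea')
  15 → (21, 'ea')
  16 → (0, 'eabbbedcebeaeebbbabceea')
  17 → (10, 'eaeebbbabceea')
  18 → (13, 'ebbbabceea')
  19 → (8, 'ebeaeebbbabceea')
  20 → (5, 'edcebeaeebbbabceea')
  21 → (20, 'eea')
  22 → (12, 'eebbbabceea')

SA = [22, 1, 17, 11, 16, 15, 14, 2, 3, 18, 9, 4, 7, 19, 6, 21, 0, 10, 13, 8, 5, 20, 12]
rank  pair      lcp
   1  s[22:],s[1:]  1  'a'
   2  s[1:],s[17:]  2  'ab'
   3  s[17:],s[11:]  1  'a'
   4  s[11:],s[16:]  0  ''
   5  s[16:],s[15:]  1  'b'
   6  s[15:],s[14:]  2  'bb'
   7  s[14:],s[2:]  3  'bbb'
   8  s[2:],s[3:]  2  'bb'
   9  s[3:],s[18:]  1  'b'
  10  s[18:],s[9:]  1  'b'
  11  s[9:],s[4:]  2  'be'
  12  s[4:],s[7:]  0  ''
  13  s[7:],s[19:]  2  'ce'
  14  s[19:],s[6:]  0  ''
  15  s[6:],s[21:]  0  ''
  16  s[21:],s[0:]  2  'ea'
  17  s[0:],s[10:]  2  'ea'
  18  s[10:],s[13:]  1  'e'
  19  s[13:],s[8:]  2  'eb'
  20  s[8:],s[5:]  1  'e'
  21  s[5:],s[20:]  1  'e'
  22  s[20:],s[12:]  2  'ee'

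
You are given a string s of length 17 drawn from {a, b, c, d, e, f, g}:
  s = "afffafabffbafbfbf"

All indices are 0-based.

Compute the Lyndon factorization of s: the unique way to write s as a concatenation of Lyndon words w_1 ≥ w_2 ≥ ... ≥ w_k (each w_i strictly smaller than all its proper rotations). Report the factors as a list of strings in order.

emit factor 1: 'afff' (i=0, period=4)
emit factor 2: 'af' (i=4, period=2)
emit factor 3: 'abffbafbfbf' (i=6, period=11)

["afff", "af", "abffbafbfbf"]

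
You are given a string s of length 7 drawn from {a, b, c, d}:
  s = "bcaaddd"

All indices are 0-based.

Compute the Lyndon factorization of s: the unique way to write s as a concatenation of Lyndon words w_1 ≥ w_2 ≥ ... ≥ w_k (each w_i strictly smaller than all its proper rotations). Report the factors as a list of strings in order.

emit factor 1: 'bc' (i=0, period=2)
emit factor 2: 'aaddd' (i=2, period=5)

["bc", "aaddd"]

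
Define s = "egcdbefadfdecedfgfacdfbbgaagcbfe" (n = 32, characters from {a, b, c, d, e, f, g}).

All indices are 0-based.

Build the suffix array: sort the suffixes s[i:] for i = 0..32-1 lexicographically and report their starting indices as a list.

[25, 18, 7, 26, 22, 4, 29, 23, 28, 2, 19, 12, 3, 10, 20, 8, 14, 31, 11, 13, 5, 0, 17, 6, 21, 9, 30, 15, 24, 27, 1, 16]

rank→(start, suffix):
  0 → (25, 'aagcbfe')
  1 → (18, 'acdfbbgaagcbfe')
  2 → (7, 'adfdecedfgfacdfbbgaagcbfe')
  3 → (26, 'agcbfe')
  4 → (22, 'bbgaagcbfe')
  5 → (4, 'befadfdecedfgfacdfbbgaagcbfe')
  6 → (29, 'bfe')
  7 → (23, 'bgaagcbfe')
  8 → (28, 'cbfe')
  9 → (2, 'cdbefadfdecedfgfacdfbbgaagcbfe')
  10 → (19, 'cdfbbgaagcbfe')
  11 → (12, 'cedfgfacdfbbgaagcbfe')
  12 → (3, 'dbefadfdecedfgfacdfbbgaagcbfe')
  13 → (10, 'decedfgfacdfbbgaagcbfe')
  14 → (20, 'dfbbgaagcbfe')
  15 → (8, 'dfdecedfgfacdfbbgaagcbfe')
  16 → (14, 'dfgfacdfbbgaagcbfe')
  17 → (31, 'e')
  18 → (11, 'ecedfgfacdfbbgaagcbfe')
  19 → (13, 'edfgfacdfbbgaagcbfe')
  20 → (5, 'efadfdecedfgfacdfbbgaagcbfe')
  21 → (0, 'egcdbefadfdecedfgfacdfbbgaagcbfe')
  22 → (17, 'facdfbbgaagcbfe')
  23 → (6, 'fadfdecedfgfacdfbbgaagcbfe')
  24 → (21, 'fbbgaagcbfe')
  25 → (9, 'fdecedfgfacdfbbgaagcbfe')
  26 → (30, 'fe')
  27 → (15, 'fgfacdfbbgaagcbfe')
  28 → (24, 'gaagcbfe')
  29 → (27, 'gcbfe')
  30 → (1, 'gcdbefadfdecedfgfacdfbbgaagcbfe')
  31 → (16, 'gfacdfbbgaagcbfe')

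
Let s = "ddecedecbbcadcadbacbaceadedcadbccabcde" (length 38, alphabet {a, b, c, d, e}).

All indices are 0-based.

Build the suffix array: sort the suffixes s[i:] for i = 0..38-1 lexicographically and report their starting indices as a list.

[33, 17, 20, 14, 28, 11, 23, 16, 19, 8, 9, 30, 34, 32, 13, 27, 10, 18, 7, 31, 35, 21, 3, 15, 29, 12, 26, 0, 36, 5, 1, 24, 37, 22, 6, 2, 25, 4]

rank | idx | suffix
   0 |  33 | abcde
   1 |  17 | acbaceadedcadbccabcde
   2 |  20 | aceadedcadbccabcde
   3 |  14 | adbacbaceadedcadbccabcde
   4 |  28 | adbccabcde
   5 |  11 | adcadbacbaceadedcadbccabcde
   6 |  23 | adedcadbccabcde
   7 |  16 | bacbaceadedcadbccabcde
   8 |  19 | baceadedcadbccabcde
   9 |   8 | bbcadcadbacbaceadedcadbccabcde
  10 |   9 | bcadcadbacbaceadedcadbccabcde
  11 |  30 | bccabcde
  12 |  34 | bcde
  13 |  32 | cabcde
  14 |  13 | cadbacbaceadedcadbccabcde
  15 |  27 | cadbccabcde
  16 |  10 | cadcadbacbaceadedcadbccabcde
  17 |  18 | cbaceadedcadbccabcde
  18 |   7 | cbbcadcadbacbaceadedcadbccabcde
  19 |  31 | ccabcde
  20 |  35 | cde
  21 |  21 | ceadedcadbccabcde
  22 |   3 | cedecbbcadcadbacbaceadedcadbccabcde
  23 |  15 | dbacbaceadedcadbccabcde
  24 |  29 | dbccabcde
  25 |  12 | dcadbacbaceadedcadbccabcde
  26 |  26 | dcadbccabcde
  27 |   0 | ddecedecbbcadcadbacbaceadedcadbccabcde
  28 |  36 | de
  29 |   5 | decbbcadcadbacbaceadedcadbccabcde
  30 |   1 | decedecbbcadcadbacbaceadedcadbccabcde
  31 |  24 | dedcadbccabcde
  32 |  37 | e
  33 |  22 | eadedcadbccabcde
  34 |   6 | ecbbcadcadbacbaceadedcadbccabcde
  35 |   2 | ecedecbbcadcadbacbaceadedcadbccabcde
  36 |  25 | edcadbccabcde
  37 |   4 | edecbbcadcadbacbaceadedcadbccabcde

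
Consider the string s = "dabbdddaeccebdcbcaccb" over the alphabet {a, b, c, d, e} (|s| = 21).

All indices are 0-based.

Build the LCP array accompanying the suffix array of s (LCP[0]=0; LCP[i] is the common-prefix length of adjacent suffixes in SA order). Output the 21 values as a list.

sorted suffixes:
  #0 SA[0]=1  'abbdddaeccebdcbcaccb'
  #1 SA[1]=17  'accb'
  #2 SA[2]=7  'aeccebdcbcaccb'
  #3 SA[3]=20  'b'
  #4 SA[4]=2  'bbdddaeccebdcbcaccb'
  #5 SA[5]=15  'bcaccb'
  #6 SA[6]=12  'bdcbcaccb'
  #7 SA[7]=3  'bdddaeccebdcbcaccb'
  #8 SA[8]=16  'caccb'
  #9 SA[9]=19  'cb'
  #10 SA[10]=14  'cbcaccb'
  #11 SA[11]=18  'ccb'
  #12 SA[12]=9  'ccebdcbcaccb'
  #13 SA[13]=10  'cebdcbcaccb'
  #14 SA[14]=0  'dabbdddaeccebdcbcaccb'
  #15 SA[15]=6  'daeccebdcbcaccb'
  #16 SA[16]=13  'dcbcaccb'
  #17 SA[17]=5  'ddaeccebdcbcaccb'
  #18 SA[18]=4  'dddaeccebdcbcaccb'
  #19 SA[19]=11  'ebdcbcaccb'
  #20 SA[20]=8  'eccebdcbcaccb'

SA = [1, 17, 7, 20, 2, 15, 12, 3, 16, 19, 14, 18, 9, 10, 0, 6, 13, 5, 4, 11, 8]
[i] adj suffixes → lcp
  [1] 1/17 → 1 ('a')
  [2] 17/7 → 1 ('a')
  [3] 7/20 → 0 ('')
  [4] 20/2 → 1 ('b')
  [5] 2/15 → 1 ('b')
  [6] 15/12 → 1 ('b')
  [7] 12/3 → 2 ('bd')
  [8] 3/16 → 0 ('')
  [9] 16/19 → 1 ('c')
  [10] 19/14 → 2 ('cb')
  [11] 14/18 → 1 ('c')
  [12] 18/9 → 2 ('cc')
  [13] 9/10 → 1 ('c')
  [14] 10/0 → 0 ('')
  [15] 0/6 → 2 ('da')
  [16] 6/13 → 1 ('d')
  [17] 13/5 → 1 ('d')
  [18] 5/4 → 2 ('dd')
  [19] 4/11 → 0 ('')
  [20] 11/8 → 1 ('e')

[0, 1, 1, 0, 1, 1, 1, 2, 0, 1, 2, 1, 2, 1, 0, 2, 1, 1, 2, 0, 1]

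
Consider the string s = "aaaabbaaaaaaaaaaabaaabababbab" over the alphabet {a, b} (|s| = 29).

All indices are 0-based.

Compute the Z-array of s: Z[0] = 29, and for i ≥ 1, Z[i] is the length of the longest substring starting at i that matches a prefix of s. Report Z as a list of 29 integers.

Z[0]=29
i=1: fresh scan; Z[1]=3 scan→box=[1,4)
i=2: min(r-i=2, Z[1]=3)=2; Z[2]=2
i=3: min(r-i=1, Z[2]=2)=1; Z[3]=1
i=4: fresh scan; Z[4]=0
i=5: fresh scan; Z[5]=0
i=6: fresh scan; Z[6]=4 scan→box=[6,10)
i=7: min(r-i=3, Z[1]=3)=3; Z[7]=4 scan→box=[7,11)
i=8: min(r-i=3, Z[1]=3)=3; Z[8]=4 scan→box=[8,12)
i=9: min(r-i=3, Z[1]=3)=3; Z[9]=4 scan→box=[9,13)
i=10: min(r-i=3, Z[1]=3)=3; Z[10]=4 scan→box=[10,14)
i=11: min(r-i=3, Z[1]=3)=3; Z[11]=4 scan→box=[11,15)
i=12: min(r-i=3, Z[1]=3)=3; Z[12]=4 scan→box=[12,16)
i=13: min(r-i=3, Z[1]=3)=3; Z[13]=5 scan→box=[13,18)
i=14: min(r-i=4, Z[1]=3)=3; Z[14]=3
i=15: min(r-i=3, Z[2]=2)=2; Z[15]=2
i=16: min(r-i=2, Z[3]=1)=1; Z[16]=1
i=17: min(r-i=1, Z[4]=0)=0; Z[17]=0
i=18: fresh scan; Z[18]=3 scan→box=[18,21)
i=19: min(r-i=2, Z[1]=3)=2; Z[19]=2
i=20: min(r-i=1, Z[2]=2)=1; Z[20]=1
i=21: fresh scan; Z[21]=0
i=22: fresh scan; Z[22]=1 scan→box=[22,23)
i=23: fresh scan; Z[23]=0
i=24: fresh scan; Z[24]=1 scan→box=[24,25)
i=25: fresh scan; Z[25]=0
i=26: fresh scan; Z[26]=0
i=27: fresh scan; Z[27]=1 scan→box=[27,28)
i=28: fresh scan; Z[28]=0

[29, 3, 2, 1, 0, 0, 4, 4, 4, 4, 4, 4, 4, 5, 3, 2, 1, 0, 3, 2, 1, 0, 1, 0, 1, 0, 0, 1, 0]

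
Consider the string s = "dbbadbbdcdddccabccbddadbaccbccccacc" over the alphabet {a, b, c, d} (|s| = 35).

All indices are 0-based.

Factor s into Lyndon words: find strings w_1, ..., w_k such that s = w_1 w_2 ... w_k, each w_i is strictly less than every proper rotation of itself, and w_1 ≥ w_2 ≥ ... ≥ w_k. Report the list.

emit factor 1: 'd' (i=0, period=1)
emit factor 2: 'b' (i=1, period=1)
emit factor 3: 'b' (i=2, period=1)
emit factor 4: 'adbbdcdddcc' (i=3, period=11)
emit factor 5: 'abccbddadbaccbccccacc' (i=14, period=21)

["d", "b", "b", "adbbdcdddcc", "abccbddadbaccbccccacc"]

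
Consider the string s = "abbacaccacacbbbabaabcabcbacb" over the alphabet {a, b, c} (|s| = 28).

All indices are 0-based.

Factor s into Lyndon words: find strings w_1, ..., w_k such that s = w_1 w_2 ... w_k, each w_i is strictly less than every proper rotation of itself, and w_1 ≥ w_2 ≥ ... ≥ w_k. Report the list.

["abbacaccacacbbb", "ab", "aabcabcbacb"]

emit factor 1: 'abbacaccacacbbb' (i=0, period=15)
emit factor 2: 'ab' (i=15, period=2)
emit factor 3: 'aabcabcbacb' (i=17, period=11)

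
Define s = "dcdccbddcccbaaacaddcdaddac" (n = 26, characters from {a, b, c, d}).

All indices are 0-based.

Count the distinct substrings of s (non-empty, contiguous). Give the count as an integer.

311

rank | idx | suffix
   0 |  12 | aaacaddcdaddac
   1 |  13 | aacaddcdaddac
   2 |  24 | ac
   3 |  14 | acaddcdaddac
   4 |  21 | addac
   5 |  16 | addcdaddac
   6 |  11 | baaacaddcdaddac
   7 |   5 | bddcccbaaacaddcdaddac
   8 |  25 | c
   9 |  15 | caddcdaddac
  10 |  10 | cbaaacaddcdaddac
  11 |   4 | cbddcccbaaacaddcdaddac
  12 |   9 | ccbaaacaddcdaddac
  13 |   3 | ccbddcccbaaacaddcdaddac
  14 |   8 | cccbaaacaddcdaddac
  15 |  19 | cdaddac
  16 |   1 | cdccbddcccbaaacaddcdaddac
  17 |  23 | dac
  18 |  20 | daddac
  19 |   2 | dccbddcccbaaacaddcdaddac
  20 |   7 | dcccbaaacaddcdaddac
  21 |  18 | dcdaddac
  22 |   0 | dcdccbddcccbaaacaddcdaddac
  23 |  22 | ddac
  24 |   6 | ddcccbaaacaddcdaddac
  25 |  17 | ddcdaddac

SA = [12, 13, 24, 14, 21, 16, 11, 5, 25, 15, 10, 4, 9, 3, 8, 19, 1, 23, 20, 2, 7, 18, 0, 22, 6, 17]
i: (SA[i-1],SA[i]) lcp shared
  1: (12,13) 2 'aa'
  2: (13,24) 1 'a'
  3: (24,14) 2 'ac'
  4: (14,21) 1 'a'
  5: (21,16) 3 'add'
  6: (16,11) 0 ''
  7: (11,5) 1 'b'
  8: (5,25) 0 ''
  9: (25,15) 1 'c'
  10: (15,10) 1 'c'
  11: (10,4) 2 'cb'
  12: (4,9) 1 'c'
  13: (9,3) 3 'ccb'
  14: (3,8) 2 'cc'
  15: (8,19) 1 'c'
  16: (19,1) 2 'cd'
  17: (1,23) 0 ''
  18: (23,20) 2 'da'
  19: (20,2) 1 'd'
  20: (2,7) 3 'dcc'
  21: (7,18) 2 'dc'
  22: (18,0) 3 'dcd'
  23: (0,22) 1 'd'
  24: (22,6) 2 'dd'
  25: (6,17) 3 'ddc'

n(n+1)/2 = 26·27/2 = 351
Σ LCP = 0 + 2 + 1 + 2 + 1 + 3 + 0 + 1 + 0 + 1 + 1 + 2 + 1 + 3 + 2 + 1 + 2 + 0 + 2 + 1 + 3 + 2 + 3 + 1 + 2 + 3 = 40
distinct = 351 − 40 = 311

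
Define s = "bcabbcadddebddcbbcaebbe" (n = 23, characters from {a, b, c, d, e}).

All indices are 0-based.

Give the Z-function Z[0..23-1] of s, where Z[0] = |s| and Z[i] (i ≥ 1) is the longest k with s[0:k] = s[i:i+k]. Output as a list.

Z[0]=23
i=1: i≥r, start 0; Z[1]=0
i=2: i≥r, start 0; Z[2]=0
i=3: i≥r, start 0; Z[3]=1 scan→box=[3,4)
i=4: i≥r, start 0; Z[4]=3 scan→box=[4,7)
i=5: min(r-i=2, Z[1]=0)=0; Z[5]=0
i=6: min(r-i=1, Z[2]=0)=0; Z[6]=0
i=7: i≥r, start 0; Z[7]=0
i=8: i≥r, start 0; Z[8]=0
i=9: i≥r, start 0; Z[9]=0
i=10: i≥r, start 0; Z[10]=0
i=11: i≥r, start 0; Z[11]=1 scan→box=[11,12)
i=12: i≥r, start 0; Z[12]=0
i=13: i≥r, start 0; Z[13]=0
i=14: i≥r, start 0; Z[14]=0
i=15: i≥r, start 0; Z[15]=1 scan→box=[15,16)
i=16: i≥r, start 0; Z[16]=3 scan→box=[16,19)
i=17: min(r-i=2, Z[1]=0)=0; Z[17]=0
i=18: min(r-i=1, Z[2]=0)=0; Z[18]=0
i=19: i≥r, start 0; Z[19]=0
i=20: i≥r, start 0; Z[20]=1 scan→box=[20,21)
i=21: i≥r, start 0; Z[21]=1 scan→box=[21,22)
i=22: i≥r, start 0; Z[22]=0

[23, 0, 0, 1, 3, 0, 0, 0, 0, 0, 0, 1, 0, 0, 0, 1, 3, 0, 0, 0, 1, 1, 0]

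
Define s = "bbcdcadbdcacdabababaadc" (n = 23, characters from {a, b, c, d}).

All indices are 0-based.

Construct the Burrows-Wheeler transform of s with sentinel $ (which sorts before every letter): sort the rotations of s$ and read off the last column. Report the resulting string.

cbbbdccaaaa$bddddabcaabc

rank  rotation                  last
    0  $bbcdcadbdcacdabababaadc  c
    1  aadc$bbcdcadbdcacdababab  b
    2  abaadc$bbcdcadbdcacdabab  b
    3  ababaadc$bbcdcadbdcacdab  b
    4  abababaadc$bbcdcadbdcacd  d
    5  acdabababaadc$bbcdcadbdc  c
    6  adbdcacdabababaadc$bbcdc  c
    7  adc$bbcdcadbdcacdabababa  a
    8  baadc$bbcdcadbdcacdababa  a
    9  babaadc$bbcdcadbdcacdaba  a
   10  bababaadc$bbcdcadbdcacda  a
   11  bbcdcadbdcacdabababaadc$  $
   12  bcdcadbdcacdabababaadc$b  b
   13  bdcacdabababaadc$bbcdcad  d
   14  c$bbcdcadbdcacdabababaad  d
   15  cacdabababaadc$bbcdcadbd  d
   16  cadbdcacdabababaadc$bbcd  d
   17  cdabababaadc$bbcdcadbdca  a
   18  cdcadbdcacdabababaadc$bb  b
   19  dabababaadc$bbcdcadbdcac  c
   20  dbdcacdabababaadc$bbcdca  a
   21  dc$bbcdcadbdcacdabababaa  a
   22  dcacdabababaadc$bbcdcadb  b
   23  dcadbdcacdabababaadc$bbc  c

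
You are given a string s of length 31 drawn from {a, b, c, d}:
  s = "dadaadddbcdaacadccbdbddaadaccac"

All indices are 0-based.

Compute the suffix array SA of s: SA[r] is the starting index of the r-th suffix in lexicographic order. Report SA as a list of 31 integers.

sorted suffixes:
  #0 SA[0]=11  'aacadccbdbddaadaccac'
  #1 SA[1]=23  'aadaccac'
  #2 SA[2]=3  'aadddbcdaacadccbdbddaadaccac'
  #3 SA[3]=29  'ac'
  #4 SA[4]=12  'acadccbdbddaadaccac'
  #5 SA[5]=26  'accac'
  #6 SA[6]=1  'adaadddbcdaacadccbdbddaadaccac'
  #7 SA[7]=24  'adaccac'
  #8 SA[8]=14  'adccbdbddaadaccac'
  #9 SA[9]=4  'adddbcdaacadccbdbddaadaccac'
  #10 SA[10]=8  'bcdaacadccbdbddaadaccac'
  #11 SA[11]=18  'bdbddaadaccac'
  #12 SA[12]=20  'bddaadaccac'
  #13 SA[13]=30  'c'
  #14 SA[14]=28  'cac'
  #15 SA[15]=13  'cadccbdbddaadaccac'
  #16 SA[16]=17  'cbdbddaadaccac'
  #17 SA[17]=27  'ccac'
  #18 SA[18]=16  'ccbdbddaadaccac'
  #19 SA[19]=9  'cdaacadccbdbddaadaccac'
  #20 SA[20]=10  'daacadccbdbddaadaccac'
  #21 SA[21]=22  'daadaccac'
  #22 SA[22]=2  'daadddbcdaacadccbdbddaadaccac'
  #23 SA[23]=25  'daccac'
  #24 SA[24]=0  'dadaadddbcdaacadccbdbddaadaccac'
  #25 SA[25]=7  'dbcdaacadccbdbddaadaccac'
  #26 SA[26]=19  'dbddaadaccac'
  #27 SA[27]=15  'dccbdbddaadaccac'
  #28 SA[28]=21  'ddaadaccac'
  #29 SA[29]=6  'ddbcdaacadccbdbddaadaccac'
  #30 SA[30]=5  'dddbcdaacadccbdbddaadaccac'

[11, 23, 3, 29, 12, 26, 1, 24, 14, 4, 8, 18, 20, 30, 28, 13, 17, 27, 16, 9, 10, 22, 2, 25, 0, 7, 19, 15, 21, 6, 5]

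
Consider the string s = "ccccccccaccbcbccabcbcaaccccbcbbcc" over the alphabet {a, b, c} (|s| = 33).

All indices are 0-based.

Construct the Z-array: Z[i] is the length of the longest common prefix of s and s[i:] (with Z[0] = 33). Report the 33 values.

[33, 7, 6, 5, 4, 3, 2, 1, 0, 2, 1, 0, 1, 0, 2, 1, 0, 0, 1, 0, 1, 0, 0, 4, 3, 2, 1, 0, 1, 0, 0, 2, 1]

Z[0]=33
i=1: outside box; Z[1]=7 grow→box=[1,8)
i=2: min(r-i=6, Z[1]=7)=6; Z[2]=6
i=3: min(r-i=5, Z[2]=6)=5; Z[3]=5
i=4: min(r-i=4, Z[3]=5)=4; Z[4]=4
i=5: min(r-i=3, Z[4]=4)=3; Z[5]=3
i=6: min(r-i=2, Z[5]=3)=2; Z[6]=2
i=7: min(r-i=1, Z[6]=2)=1; Z[7]=1
i=8: outside box; Z[8]=0
i=9: outside box; Z[9]=2 grow→box=[9,11)
i=10: min(r-i=1, Z[1]=7)=1; Z[10]=1
i=11: outside box; Z[11]=0
i=12: outside box; Z[12]=1 grow→box=[12,13)
i=13: outside box; Z[13]=0
i=14: outside box; Z[14]=2 grow→box=[14,16)
i=15: min(r-i=1, Z[1]=7)=1; Z[15]=1
i=16: outside box; Z[16]=0
i=17: outside box; Z[17]=0
i=18: outside box; Z[18]=1 grow→box=[18,19)
i=19: outside box; Z[19]=0
i=20: outside box; Z[20]=1 grow→box=[20,21)
i=21: outside box; Z[21]=0
i=22: outside box; Z[22]=0
i=23: outside box; Z[23]=4 grow→box=[23,27)
i=24: min(r-i=3, Z[1]=7)=3; Z[24]=3
i=25: min(r-i=2, Z[2]=6)=2; Z[25]=2
i=26: min(r-i=1, Z[3]=5)=1; Z[26]=1
i=27: outside box; Z[27]=0
i=28: outside box; Z[28]=1 grow→box=[28,29)
i=29: outside box; Z[29]=0
i=30: outside box; Z[30]=0
i=31: outside box; Z[31]=2 grow→box=[31,33)
i=32: min(r-i=1, Z[1]=7)=1; Z[32]=1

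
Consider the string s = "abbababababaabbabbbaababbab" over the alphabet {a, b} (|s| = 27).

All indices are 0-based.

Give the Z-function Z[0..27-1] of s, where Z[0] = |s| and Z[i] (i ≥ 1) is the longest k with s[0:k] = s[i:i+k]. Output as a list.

Z[0]=27
i=1: outside box; Z[1]=0
i=2: outside box; Z[2]=0
i=3: outside box; Z[3]=2 grow→box=[3,5)
i=4: min(r-i=1, Z[1]=0)=0; Z[4]=0
i=5: outside box; Z[5]=2 grow→box=[5,7)
i=6: min(r-i=1, Z[1]=0)=0; Z[6]=0
i=7: outside box; Z[7]=2 grow→box=[7,9)
i=8: min(r-i=1, Z[1]=0)=0; Z[8]=0
i=9: outside box; Z[9]=2 grow→box=[9,11)
i=10: min(r-i=1, Z[1]=0)=0; Z[10]=0
i=11: outside box; Z[11]=1 grow→box=[11,12)
i=12: outside box; Z[12]=5 grow→box=[12,17)
i=13: min(r-i=4, Z[1]=0)=0; Z[13]=0
i=14: min(r-i=3, Z[2]=0)=0; Z[14]=0
i=15: min(r-i=2, Z[3]=2)=2; Z[15]=3 grow→box=[15,18)
i=16: min(r-i=2, Z[1]=0)=0; Z[16]=0
i=17: min(r-i=1, Z[2]=0)=0; Z[17]=0
i=18: outside box; Z[18]=0
i=19: outside box; Z[19]=1 grow→box=[19,20)
i=20: outside box; Z[20]=2 grow→box=[20,22)
i=21: min(r-i=1, Z[1]=0)=0; Z[21]=0
i=22: outside box; Z[22]=5 grow→box=[22,27)
i=23: min(r-i=4, Z[1]=0)=0; Z[23]=0
i=24: min(r-i=3, Z[2]=0)=0; Z[24]=0
i=25: min(r-i=2, Z[3]=2)=2; Z[25]=2
i=26: min(r-i=1, Z[4]=0)=0; Z[26]=0

[27, 0, 0, 2, 0, 2, 0, 2, 0, 2, 0, 1, 5, 0, 0, 3, 0, 0, 0, 1, 2, 0, 5, 0, 0, 2, 0]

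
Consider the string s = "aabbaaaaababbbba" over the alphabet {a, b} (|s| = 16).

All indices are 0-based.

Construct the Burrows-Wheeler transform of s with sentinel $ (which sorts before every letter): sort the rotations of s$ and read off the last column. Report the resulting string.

rank  rotation           last
    0  $aabbaaaaababbbba  a
    1  a$aabbaaaaababbbb  b
    2  aaaaababbbba$aabb  b
    3  aaaababbbba$aabba  a
    4  aaababbbba$aabbaa  a
    5  aababbbba$aabbaaa  a
    6  aabbaaaaababbbba$  $
    7  ababbbba$aabbaaaa  a
    8  abbaaaaababbbba$a  a
    9  abbbba$aabbaaaaab  b
   10  ba$aabbaaaaababbb  b
   11  baaaaababbbba$aab  b
   12  babbbba$aabbaaaaa  a
   13  bba$aabbaaaaababb  b
   14  bbaaaaababbbba$aa  a
   15  bbba$aabbaaaaabab  b
   16  bbbba$aabbaaaaaba  a

abbaaa$aabbbababa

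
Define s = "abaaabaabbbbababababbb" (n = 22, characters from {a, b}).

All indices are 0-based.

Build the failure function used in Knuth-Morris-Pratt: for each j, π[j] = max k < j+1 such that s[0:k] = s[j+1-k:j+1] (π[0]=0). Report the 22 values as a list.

[0, 0, 1, 1, 1, 2, 3, 4, 2, 0, 0, 0, 1, 2, 3, 2, 3, 2, 3, 2, 0, 0]

π[0] = 0
j=1 s[j]='b': π[1]=0 (border '')
j=2 s[j]='a': π[2]=1 (border 'a')
j=3 s[j]='a': k: 1→0; π[3]=1 (border 'a')
j=4 s[j]='a': k: 1→0; π[4]=1 (border 'a')
j=5 s[j]='b': π[5]=2 (border 'ab')
j=6 s[j]='a': π[6]=3 (border 'aba')
j=7 s[j]='a': π[7]=4 (border 'abaa')
j=8 s[j]='b': k: 4→1; π[8]=2 (border 'ab')
j=9 s[j]='b': k: 2→0; π[9]=0 (border '')
j=10 s[j]='b': π[10]=0 (border '')
j=11 s[j]='b': π[11]=0 (border '')
j=12 s[j]='a': π[12]=1 (border 'a')
j=13 s[j]='b': π[13]=2 (border 'ab')
j=14 s[j]='a': π[14]=3 (border 'aba')
j=15 s[j]='b': k: 3→1; π[15]=2 (border 'ab')
j=16 s[j]='a': π[16]=3 (border 'aba')
j=17 s[j]='b': k: 3→1; π[17]=2 (border 'ab')
j=18 s[j]='a': π[18]=3 (border 'aba')
j=19 s[j]='b': k: 3→1; π[19]=2 (border 'ab')
j=20 s[j]='b': k: 2→0; π[20]=0 (border '')
j=21 s[j]='b': π[21]=0 (border '')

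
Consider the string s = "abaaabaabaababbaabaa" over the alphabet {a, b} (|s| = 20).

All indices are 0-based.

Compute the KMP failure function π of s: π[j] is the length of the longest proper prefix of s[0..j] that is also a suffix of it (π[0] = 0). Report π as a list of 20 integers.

π[0] = 0
j=1 s[j]='b': π[1]=0 (border '')
j=2 s[j]='a': π[2]=1 (border 'a')
j=3 s[j]='a': k: 1→0; π[3]=1 (border 'a')
j=4 s[j]='a': k: 1→0; π[4]=1 (border 'a')
j=5 s[j]='b': π[5]=2 (border 'ab')
j=6 s[j]='a': π[6]=3 (border 'aba')
j=7 s[j]='a': π[7]=4 (border 'abaa')
j=8 s[j]='b': k: 4→1; π[8]=2 (border 'ab')
j=9 s[j]='a': π[9]=3 (border 'aba')
j=10 s[j]='a': π[10]=4 (border 'abaa')
j=11 s[j]='b': k: 4→1; π[11]=2 (border 'ab')
j=12 s[j]='a': π[12]=3 (border 'aba')
j=13 s[j]='b': k: 3→1; π[13]=2 (border 'ab')
j=14 s[j]='b': k: 2→0; π[14]=0 (border '')
j=15 s[j]='a': π[15]=1 (border 'a')
j=16 s[j]='a': k: 1→0; π[16]=1 (border 'a')
j=17 s[j]='b': π[17]=2 (border 'ab')
j=18 s[j]='a': π[18]=3 (border 'aba')
j=19 s[j]='a': π[19]=4 (border 'abaa')

[0, 0, 1, 1, 1, 2, 3, 4, 2, 3, 4, 2, 3, 2, 0, 1, 1, 2, 3, 4]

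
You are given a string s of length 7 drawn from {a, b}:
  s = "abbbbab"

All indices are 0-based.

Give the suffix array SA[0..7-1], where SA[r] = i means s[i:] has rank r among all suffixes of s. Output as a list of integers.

rank | idx | suffix
   0 |   5 | ab
   1 |   0 | abbbbab
   2 |   6 | b
   3 |   4 | bab
   4 |   3 | bbab
   5 |   2 | bbbab
   6 |   1 | bbbbab

[5, 0, 6, 4, 3, 2, 1]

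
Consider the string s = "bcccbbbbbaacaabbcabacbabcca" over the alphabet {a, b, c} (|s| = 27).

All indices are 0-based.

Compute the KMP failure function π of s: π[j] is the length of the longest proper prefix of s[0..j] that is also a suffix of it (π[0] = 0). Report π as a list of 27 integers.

[0, 0, 0, 0, 1, 1, 1, 1, 1, 0, 0, 0, 0, 0, 1, 1, 2, 0, 1, 0, 0, 1, 0, 1, 2, 3, 0]

π[0] = 0
j=1 s[j]='c': π[1]=0 (border '')
j=2 s[j]='c': π[2]=0 (border '')
j=3 s[j]='c': π[3]=0 (border '')
j=4 s[j]='b': π[4]=1 (border 'b')
j=5 s[j]='b': k: 1→0; π[5]=1 (border 'b')
j=6 s[j]='b': k: 1→0; π[6]=1 (border 'b')
j=7 s[j]='b': k: 1→0; π[7]=1 (border 'b')
j=8 s[j]='b': k: 1→0; π[8]=1 (border 'b')
j=9 s[j]='a': k: 1→0; π[9]=0 (border '')
j=10 s[j]='a': π[10]=0 (border '')
j=11 s[j]='c': π[11]=0 (border '')
j=12 s[j]='a': π[12]=0 (border '')
j=13 s[j]='a': π[13]=0 (border '')
j=14 s[j]='b': π[14]=1 (border 'b')
j=15 s[j]='b': k: 1→0; π[15]=1 (border 'b')
j=16 s[j]='c': π[16]=2 (border 'bc')
j=17 s[j]='a': k: 2→0; π[17]=0 (border '')
j=18 s[j]='b': π[18]=1 (border 'b')
j=19 s[j]='a': k: 1→0; π[19]=0 (border '')
j=20 s[j]='c': π[20]=0 (border '')
j=21 s[j]='b': π[21]=1 (border 'b')
j=22 s[j]='a': k: 1→0; π[22]=0 (border '')
j=23 s[j]='b': π[23]=1 (border 'b')
j=24 s[j]='c': π[24]=2 (border 'bc')
j=25 s[j]='c': π[25]=3 (border 'bcc')
j=26 s[j]='a': k: 3→0; π[26]=0 (border '')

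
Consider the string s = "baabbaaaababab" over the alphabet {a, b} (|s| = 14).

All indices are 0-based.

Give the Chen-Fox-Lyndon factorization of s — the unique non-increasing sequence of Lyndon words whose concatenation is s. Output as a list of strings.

["b", "aabb", "aaaababab"]

emit factor 1: 'b' (i=0, period=1)
emit factor 2: 'aabb' (i=1, period=4)
emit factor 3: 'aaaababab' (i=5, period=9)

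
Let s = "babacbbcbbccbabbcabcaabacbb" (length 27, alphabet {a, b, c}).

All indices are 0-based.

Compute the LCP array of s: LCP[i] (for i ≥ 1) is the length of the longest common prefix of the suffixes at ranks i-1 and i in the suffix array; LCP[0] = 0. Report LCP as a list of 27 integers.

[0, 1, 6, 2, 2, 1, 4, 0, 1, 3, 2, 5, 1, 2, 3, 3, 1, 3, 2, 2, 0, 2, 1, 2, 3, 4, 1]

rank | idx | suffix
   0 |  20 | aabacbb
   1 |  21 | abacbb
   2 |   1 | abacbbcbbccbabbcabcaabacbb
   3 |  13 | abbcabcaabacbb
   4 |  17 | abcaabacbb
   5 |  23 | acbb
   6 |   3 | acbbcbbccbabbcabcaabacbb
   7 |  26 | b
   8 |   0 | babacbbcbbccbabbcabcaabacbb
   9 |  12 | babbcabcaabacbb
  10 |  22 | bacbb
  11 |   2 | bacbbcbbccbabbcabcaabacbb
  12 |  25 | bb
  13 |  14 | bbcabcaabacbb
  14 |   5 | bbcbbccbabbcabcaabacbb
  15 |   8 | bbccbabbcabcaabacbb
  16 |  18 | bcaabacbb
  17 |  15 | bcabcaabacbb
  18 |   6 | bcbbccbabbcabcaabacbb
  19 |   9 | bccbabbcabcaabacbb
  20 |  19 | caabacbb
  21 |  16 | cabcaabacbb
  22 |  11 | cbabbcabcaabacbb
  23 |  24 | cbb
  24 |   4 | cbbcbbccbabbcabcaabacbb
  25 |   7 | cbbccbabbcabcaabacbb
  26 |  10 | ccbabbcabcaabacbb

SA = [20, 21, 1, 13, 17, 23, 3, 26, 0, 12, 22, 2, 25, 14, 5, 8, 18, 15, 6, 9, 19, 16, 11, 24, 4, 7, 10]
[i] adj suffixes → lcp
  [1] 20/21 → 1 ('a')
  [2] 21/1 → 6 ('abacbb')
  [3] 1/13 → 2 ('ab')
  [4] 13/17 → 2 ('ab')
  [5] 17/23 → 1 ('a')
  [6] 23/3 → 4 ('acbb')
  [7] 3/26 → 0 ('')
  [8] 26/0 → 1 ('b')
  [9] 0/12 → 3 ('bab')
  [10] 12/22 → 2 ('ba')
  [11] 22/2 → 5 ('bacbb')
  [12] 2/25 → 1 ('b')
  [13] 25/14 → 2 ('bb')
  [14] 14/5 → 3 ('bbc')
  [15] 5/8 → 3 ('bbc')
  [16] 8/18 → 1 ('b')
  [17] 18/15 → 3 ('bca')
  [18] 15/6 → 2 ('bc')
  [19] 6/9 → 2 ('bc')
  [20] 9/19 → 0 ('')
  [21] 19/16 → 2 ('ca')
  [22] 16/11 → 1 ('c')
  [23] 11/24 → 2 ('cb')
  [24] 24/4 → 3 ('cbb')
  [25] 4/7 → 4 ('cbbc')
  [26] 7/10 → 1 ('c')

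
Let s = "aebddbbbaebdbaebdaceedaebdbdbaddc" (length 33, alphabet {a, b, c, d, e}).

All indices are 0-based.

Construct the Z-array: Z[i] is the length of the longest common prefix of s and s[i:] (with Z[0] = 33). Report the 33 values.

Z[0]=33
i=1: i≥r, start 0; Z[1]=0
i=2: i≥r, start 0; Z[2]=0
i=3: i≥r, start 0; Z[3]=0
i=4: i≥r, start 0; Z[4]=0
i=5: i≥r, start 0; Z[5]=0
i=6: i≥r, start 0; Z[6]=0
i=7: i≥r, start 0; Z[7]=0
i=8: i≥r, start 0; Z[8]=4 grow→box=[8,12)
i=9: min(r-i=3, Z[1]=0)=0; Z[9]=0
i=10: min(r-i=2, Z[2]=0)=0; Z[10]=0
i=11: min(r-i=1, Z[3]=0)=0; Z[11]=0
i=12: i≥r, start 0; Z[12]=0
i=13: i≥r, start 0; Z[13]=4 grow→box=[13,17)
i=14: min(r-i=3, Z[1]=0)=0; Z[14]=0
i=15: min(r-i=2, Z[2]=0)=0; Z[15]=0
i=16: min(r-i=1, Z[3]=0)=0; Z[16]=0
i=17: i≥r, start 0; Z[17]=1 grow→box=[17,18)
i=18: i≥r, start 0; Z[18]=0
i=19: i≥r, start 0; Z[19]=0
i=20: i≥r, start 0; Z[20]=0
i=21: i≥r, start 0; Z[21]=0
i=22: i≥r, start 0; Z[22]=4 grow→box=[22,26)
i=23: min(r-i=3, Z[1]=0)=0; Z[23]=0
i=24: min(r-i=2, Z[2]=0)=0; Z[24]=0
i=25: min(r-i=1, Z[3]=0)=0; Z[25]=0
i=26: i≥r, start 0; Z[26]=0
i=27: i≥r, start 0; Z[27]=0
i=28: i≥r, start 0; Z[28]=0
i=29: i≥r, start 0; Z[29]=1 grow→box=[29,30)
i=30: i≥r, start 0; Z[30]=0
i=31: i≥r, start 0; Z[31]=0
i=32: i≥r, start 0; Z[32]=0

[33, 0, 0, 0, 0, 0, 0, 0, 4, 0, 0, 0, 0, 4, 0, 0, 0, 1, 0, 0, 0, 0, 4, 0, 0, 0, 0, 0, 0, 1, 0, 0, 0]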